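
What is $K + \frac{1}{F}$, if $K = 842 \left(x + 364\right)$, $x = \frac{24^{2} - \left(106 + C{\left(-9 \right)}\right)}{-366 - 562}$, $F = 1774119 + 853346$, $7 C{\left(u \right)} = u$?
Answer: $\frac{2611921298045673}{8534006320} \approx 3.0606 \cdot 10^{5}$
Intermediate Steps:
$C{\left(u \right)} = \frac{u}{7}$
$F = 2627465$
$x = - \frac{3299}{6496}$ ($x = \frac{24^{2} - \left(106 + \frac{1}{7} \left(-9\right)\right)}{-366 - 562} = \frac{576 - \frac{733}{7}}{-928} = \left(576 + \left(-106 + \frac{9}{7}\right)\right) \left(- \frac{1}{928}\right) = \left(576 - \frac{733}{7}\right) \left(- \frac{1}{928}\right) = \frac{3299}{7} \left(- \frac{1}{928}\right) = - \frac{3299}{6496} \approx -0.50785$)
$K = \frac{994084145}{3248}$ ($K = 842 \left(- \frac{3299}{6496} + 364\right) = 842 \cdot \frac{2361245}{6496} = \frac{994084145}{3248} \approx 3.0606 \cdot 10^{5}$)
$K + \frac{1}{F} = \frac{994084145}{3248} + \frac{1}{2627465} = \frac{2611921298045673}{8534006320}$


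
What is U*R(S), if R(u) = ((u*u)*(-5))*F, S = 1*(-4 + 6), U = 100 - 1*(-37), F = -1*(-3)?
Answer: -8220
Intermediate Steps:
F = 3
U = 137 (U = 100 + 37 = 137)
S = 2 (S = 1*2 = 2)
R(u) = -15*u² (R(u) = ((u*u)*(-5))*3 = (u²*(-5))*3 = -5*u²*3 = -15*u²)
U*R(S) = 137*(-15*2²) = 137*(-15*4) = 137*(-60) = -8220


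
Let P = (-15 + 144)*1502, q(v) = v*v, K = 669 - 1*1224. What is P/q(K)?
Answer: 64586/102675 ≈ 0.62903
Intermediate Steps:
K = -555 (K = 669 - 1224 = -555)
q(v) = v**2
P = 193758 (P = 129*1502 = 193758)
P/q(K) = 193758/((-555)**2) = 193758/308025 = 193758*(1/308025) = 64586/102675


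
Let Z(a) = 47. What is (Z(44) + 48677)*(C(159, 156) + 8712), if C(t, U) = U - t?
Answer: 424337316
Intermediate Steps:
(Z(44) + 48677)*(C(159, 156) + 8712) = (47 + 48677)*((156 - 1*159) + 8712) = 48724*((156 - 159) + 8712) = 48724*(-3 + 8712) = 48724*8709 = 424337316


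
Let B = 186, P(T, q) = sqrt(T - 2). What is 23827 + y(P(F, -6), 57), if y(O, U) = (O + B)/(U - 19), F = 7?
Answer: 452806/19 + sqrt(5)/38 ≈ 23832.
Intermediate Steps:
P(T, q) = sqrt(-2 + T)
y(O, U) = (186 + O)/(-19 + U) (y(O, U) = (O + 186)/(U - 19) = (186 + O)/(-19 + U))
23827 + y(P(F, -6), 57) = 23827 + (186 + sqrt(-2 + 7))/(-19 + 57) = 23827 + (186 + sqrt(5))/38 = 23827 + (93/19 + sqrt(5)/38) = 452806/19 + sqrt(5)/38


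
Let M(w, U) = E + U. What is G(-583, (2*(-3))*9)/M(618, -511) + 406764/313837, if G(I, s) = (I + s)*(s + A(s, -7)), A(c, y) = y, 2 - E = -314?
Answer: -931957333/4707555 ≈ -197.97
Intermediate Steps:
E = 316 (E = 2 - 1*(-314) = 2 + 314 = 316)
M(w, U) = 316 + U
G(I, s) = (-7 + s)*(I + s) (G(I, s) = (I + s)*(s - 7) = (I + s)*(-7 + s) = (-7 + s)*(I + s))
G(-583, (2*(-3))*9)/M(618, -511) + 406764/313837 = (((2*(-3))*9)² - 7*(-583) - 7*2*(-3)*9 - 583*2*(-3)*9)/(316 - 511) + 406764/313837 = ((-6*9)² + 4081 - (-42)*9 - (-3498)*9)/(-195) + 406764*(1/313837) = ((-54)² + 4081 - 7*(-54) - 583*(-54))*(-1/195) + 406764/313837 = (2916 + 4081 + 378 + 31482)*(-1/195) + 406764/313837 = 38857*(-1/195) + 406764/313837 = -2989/15 + 406764/313837 = -931957333/4707555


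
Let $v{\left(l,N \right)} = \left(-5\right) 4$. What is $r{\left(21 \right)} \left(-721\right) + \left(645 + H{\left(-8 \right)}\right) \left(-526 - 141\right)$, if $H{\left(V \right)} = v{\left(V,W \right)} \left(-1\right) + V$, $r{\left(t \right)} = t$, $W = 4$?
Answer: $-453360$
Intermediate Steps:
$v{\left(l,N \right)} = -20$
$H{\left(V \right)} = 20 + V$ ($H{\left(V \right)} = \left(-20\right) \left(-1\right) + V = 20 + V$)
$r{\left(21 \right)} \left(-721\right) + \left(645 + H{\left(-8 \right)}\right) \left(-526 - 141\right) = 21 \left(-721\right) + \left(645 + \left(20 - 8\right)\right) \left(-526 - 141\right) = -15141 + \left(645 + 12\right) \left(-526 - 141\right) = -15141 + 657 \left(-667\right) = -15141 - 438219 = -453360$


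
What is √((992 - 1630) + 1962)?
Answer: 2*√331 ≈ 36.387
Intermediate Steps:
√((992 - 1630) + 1962) = √(-638 + 1962) = √1324 = 2*√331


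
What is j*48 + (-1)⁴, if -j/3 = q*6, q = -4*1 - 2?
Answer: 5185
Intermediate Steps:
q = -6 (q = -4 - 2 = -6)
j = 108 (j = -(-18)*6 = -3*(-36) = 108)
j*48 + (-1)⁴ = 108*48 + (-1)⁴ = 5184 + 1 = 5185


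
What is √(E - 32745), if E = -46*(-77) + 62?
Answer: I*√29141 ≈ 170.71*I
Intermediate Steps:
E = 3604 (E = 3542 + 62 = 3604)
√(E - 32745) = √(3604 - 32745) = √(-29141) = I*√29141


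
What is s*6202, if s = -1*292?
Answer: -1810984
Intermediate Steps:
s = -292
s*6202 = -292*6202 = -1810984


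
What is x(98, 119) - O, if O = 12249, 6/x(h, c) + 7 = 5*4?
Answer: -159231/13 ≈ -12249.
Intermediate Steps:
x(h, c) = 6/13 (x(h, c) = 6/(-7 + 5*4) = 6/(-7 + 20) = 6/13)
x(98, 119) - O = 6/13 - 1*12249 = 6/13 - 12249 = -159231/13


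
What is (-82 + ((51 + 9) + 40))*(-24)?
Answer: -432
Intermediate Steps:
(-82 + ((51 + 9) + 40))*(-24) = (-82 + (60 + 40))*(-24) = (-82 + 100)*(-24) = 18*(-24) = -432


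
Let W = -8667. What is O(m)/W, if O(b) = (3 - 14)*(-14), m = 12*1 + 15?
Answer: -154/8667 ≈ -0.017769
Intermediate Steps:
m = 27 (m = 12 + 15 = 27)
O(b) = 154 (O(b) = -11*(-14) = 154)
O(m)/W = 154/(-8667) = 154*(-1/8667) = -154/8667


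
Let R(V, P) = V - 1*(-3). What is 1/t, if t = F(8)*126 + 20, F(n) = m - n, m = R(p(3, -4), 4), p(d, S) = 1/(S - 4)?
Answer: -4/2503 ≈ -0.0015981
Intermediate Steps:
p(d, S) = 1/(-4 + S)
R(V, P) = 3 + V (R(V, P) = V + 3 = 3 + V)
m = 23/8 (m = 3 + 1/(-4 - 4) = 3 + 1/(-8) = 3 - 1/8 = 23/8 ≈ 2.8750)
F(n) = 23/8 - n
t = -2503/4 (t = (23/8 - 1*8)*126 + 20 = (23/8 - 8)*126 + 20 = -41/8*126 + 20 = -2583/4 + 20 = -2503/4 ≈ -625.75)
1/t = 1/(-2503/4) = -4/2503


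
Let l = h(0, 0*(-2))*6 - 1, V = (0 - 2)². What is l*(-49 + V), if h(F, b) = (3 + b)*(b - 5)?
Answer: 4095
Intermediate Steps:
V = 4 (V = (-2)² = 4)
h(F, b) = (-5 + b)*(3 + b) (h(F, b) = (3 + b)*(-5 + b) = (-5 + b)*(3 + b))
l = -91 (l = (-15 + (0*(-2))² - 0*(-2))*6 - 1 = (-15 + 0² - 2*0)*6 - 1 = (-15 + 0 + 0)*6 - 1 = -15*6 - 1 = -90 - 1 = -91)
l*(-49 + V) = -91*(-49 + 4) = -91*(-45) = 4095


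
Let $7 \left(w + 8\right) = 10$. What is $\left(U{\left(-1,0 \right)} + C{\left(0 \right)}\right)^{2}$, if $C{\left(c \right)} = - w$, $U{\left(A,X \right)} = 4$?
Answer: $\frac{5476}{49} \approx 111.76$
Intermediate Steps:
$w = - \frac{46}{7}$ ($w = -8 + \frac{1}{7} \cdot 10 = -8 + \frac{10}{7} = - \frac{46}{7} \approx -6.5714$)
$C{\left(c \right)} = \frac{46}{7}$ ($C{\left(c \right)} = \left(-1\right) \left(- \frac{46}{7}\right) = \frac{46}{7}$)
$\left(U{\left(-1,0 \right)} + C{\left(0 \right)}\right)^{2} = \left(4 + \frac{46}{7}\right)^{2} = \left(\frac{74}{7}\right)^{2} = \frac{5476}{49}$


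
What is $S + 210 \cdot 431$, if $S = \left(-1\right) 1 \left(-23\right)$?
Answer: $90533$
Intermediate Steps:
$S = 23$ ($S = \left(-1\right) \left(-23\right) = 23$)
$S + 210 \cdot 431 = 23 + 210 \cdot 431 = 23 + 90510 = 90533$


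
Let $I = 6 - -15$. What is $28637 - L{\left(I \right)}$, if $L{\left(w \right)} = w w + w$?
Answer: $28175$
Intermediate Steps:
$I = 21$ ($I = 6 + 15 = 21$)
$L{\left(w \right)} = w + w^{2}$ ($L{\left(w \right)} = w^{2} + w = w + w^{2}$)
$28637 - L{\left(I \right)} = 28637 - 21 \left(1 + 21\right) = 28637 - 21 \cdot 22 = 28637 - 462 = 28175$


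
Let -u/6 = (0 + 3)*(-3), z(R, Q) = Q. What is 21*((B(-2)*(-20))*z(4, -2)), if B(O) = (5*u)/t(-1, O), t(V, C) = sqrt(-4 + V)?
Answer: -45360*I*sqrt(5) ≈ -1.0143e+5*I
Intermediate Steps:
u = 54 (u = -6*(0 + 3)*(-3) = -18*(-3) = -6*(-9) = 54)
B(O) = -54*I*sqrt(5) (B(O) = (5*54)/(sqrt(-4 - 1)) = 270/(sqrt(-5)) = 270/((I*sqrt(5))) = 270*(-I*sqrt(5)/5) = -54*I*sqrt(5))
21*((B(-2)*(-20))*z(4, -2)) = 21*((-54*I*sqrt(5)*(-20))*(-2)) = 21*((1080*I*sqrt(5))*(-2)) = 21*(-2160*I*sqrt(5)) = -45360*I*sqrt(5)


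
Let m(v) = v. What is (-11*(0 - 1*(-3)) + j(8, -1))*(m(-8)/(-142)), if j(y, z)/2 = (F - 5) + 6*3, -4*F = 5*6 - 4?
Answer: -80/71 ≈ -1.1268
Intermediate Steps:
F = -13/2 (F = -(5*6 - 4)/4 = -(30 - 4)/4 = -1/4*26 = -13/2 ≈ -6.5000)
j(y, z) = 13 (j(y, z) = 2*((-13/2 - 5) + 6*3) = 2*(-23/2 + 18) = 2*(13/2) = 13)
(-11*(0 - 1*(-3)) + j(8, -1))*(m(-8)/(-142)) = (-11*(0 - 1*(-3)) + 13)*(-8/(-142)) = (-11*(0 + 3) + 13)*(-8*(-1/142)) = (-11*3 + 13)*(4/71) = (-33 + 13)*(4/71) = -20*4/71 = -80/71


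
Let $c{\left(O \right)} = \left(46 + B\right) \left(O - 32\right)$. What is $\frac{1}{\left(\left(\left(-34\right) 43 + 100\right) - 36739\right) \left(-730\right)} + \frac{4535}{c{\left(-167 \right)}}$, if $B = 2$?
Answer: $- \frac{63067627999}{132838374480} \approx -0.47477$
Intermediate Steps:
$c{\left(O \right)} = -1536 + 48 O$ ($c{\left(O \right)} = \left(46 + 2\right) \left(O - 32\right) = 48 \left(-32 + O\right) = -1536 + 48 O$)
$\frac{1}{\left(\left(\left(-34\right) 43 + 100\right) - 36739\right) \left(-730\right)} + \frac{4535}{c{\left(-167 \right)}} = \frac{1}{\left(\left(\left(-34\right) 43 + 100\right) - 36739\right) \left(-730\right)} + \frac{4535}{-1536 + 48 \left(-167\right)} = \frac{1}{\left(-1462 + 100\right) - 36739} \left(- \frac{1}{730}\right) + \frac{4535}{-1536 - 8016} = \frac{1}{-1362 - 36739} \left(- \frac{1}{730}\right) + \frac{4535}{-9552} = \frac{1}{-38101} \left(- \frac{1}{730}\right) + 4535 \left(- \frac{1}{9552}\right) = \left(- \frac{1}{38101}\right) \left(- \frac{1}{730}\right) - \frac{4535}{9552} = \frac{1}{27813730} - \frac{4535}{9552} = - \frac{63067627999}{132838374480}$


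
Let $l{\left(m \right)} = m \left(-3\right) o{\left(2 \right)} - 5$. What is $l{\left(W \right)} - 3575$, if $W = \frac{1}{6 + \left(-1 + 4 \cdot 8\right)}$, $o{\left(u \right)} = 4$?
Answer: $- \frac{132472}{37} \approx -3580.3$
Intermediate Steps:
$W = \frac{1}{37}$ ($W = \frac{1}{6 + \left(-1 + 32\right)} = \frac{1}{6 + 31} = \frac{1}{37} \approx 0.027027$)
$l{\left(m \right)} = -5 - 12 m$ ($l{\left(m \right)} = m \left(-3\right) 4 - 5 = - 3 m 4 - 5 = - 12 m - 5 = -5 - 12 m$)
$l{\left(W \right)} - 3575 = \left(-5 - \frac{12}{37}\right) - 3575 = - \frac{197}{37} - 3575 = - \frac{132472}{37}$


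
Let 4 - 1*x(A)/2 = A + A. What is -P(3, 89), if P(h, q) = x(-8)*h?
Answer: -120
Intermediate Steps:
x(A) = 8 - 4*A (x(A) = 8 - 2*(A + A) = 8 - 4*A)
P(h, q) = 40*h (P(h, q) = (8 - 4*(-8))*h = (8 + 32)*h = 40*h)
-P(3, 89) = -40*3 = -1*120 = -120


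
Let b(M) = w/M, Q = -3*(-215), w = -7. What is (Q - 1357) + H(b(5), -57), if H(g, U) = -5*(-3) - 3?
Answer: -700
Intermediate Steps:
Q = 645
b(M) = -7/M
H(g, U) = 12 (H(g, U) = 15 - 3 = 12)
(Q - 1357) + H(b(5), -57) = (645 - 1357) + 12 = -712 + 12 = -700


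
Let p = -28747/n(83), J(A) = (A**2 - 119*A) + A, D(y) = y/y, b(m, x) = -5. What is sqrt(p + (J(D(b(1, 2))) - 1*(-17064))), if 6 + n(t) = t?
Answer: 2*sqrt(24566311)/77 ≈ 128.74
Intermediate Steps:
n(t) = -6 + t
D(y) = 1
J(A) = A**2 - 118*A
p = -28747/77 (p = -28747/(-6 + 83) = -28747/77 ≈ -373.34)
sqrt(p + (J(D(b(1, 2))) - 1*(-17064))) = sqrt(-28747/77 + (1*(-118 + 1) - 1*(-17064))) = sqrt(-28747/77 + (1*(-117) + 17064)) = sqrt(-28747/77 + (-117 + 17064)) = sqrt(-28747/77 + 16947) = sqrt(1276172/77) = 2*sqrt(24566311)/77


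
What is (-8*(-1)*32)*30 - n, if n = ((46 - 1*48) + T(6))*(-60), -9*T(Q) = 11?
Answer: 22460/3 ≈ 7486.7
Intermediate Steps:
T(Q) = -11/9 (T(Q) = -1/9*11 = -11/9)
n = 580/3 (n = ((46 - 1*48) - 11/9)*(-60) = ((46 - 48) - 11/9)*(-60) = (-2 - 11/9)*(-60) = -29/9*(-60) = 580/3 ≈ 193.33)
(-8*(-1)*32)*30 - n = (-8*(-1)*32)*30 - 1*580/3 = (8*32)*30 - 580/3 = 256*30 - 580/3 = 7680 - 580/3 = 22460/3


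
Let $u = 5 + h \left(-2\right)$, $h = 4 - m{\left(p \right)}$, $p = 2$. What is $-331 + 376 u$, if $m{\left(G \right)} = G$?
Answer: $45$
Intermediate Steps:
$h = 2$ ($h = 4 - 2 = 2$)
$u = 1$ ($u = 5 + 2 \left(-2\right) = 5 - 4 = 1$)
$-331 + 376 u = -331 + 376 \cdot 1 = -331 + 376 = 45$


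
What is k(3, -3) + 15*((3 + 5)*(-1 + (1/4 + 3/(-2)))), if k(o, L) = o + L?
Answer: -270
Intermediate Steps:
k(o, L) = L + o
k(3, -3) + 15*((3 + 5)*(-1 + (1/4 + 3/(-2)))) = (-3 + 3) + 15*((3 + 5)*(-1 + (1/4 + 3/(-2)))) = 0 + 15*(8*(-1 + (1*(¼) + 3*(-½)))) = 0 + 15*(8*(-1 + (¼ - 3/2))) = 0 + 15*(8*(-1 - 5/4)) = 0 + 15*(8*(-9/4)) = 0 + 15*(-18) = 0 - 270 = -270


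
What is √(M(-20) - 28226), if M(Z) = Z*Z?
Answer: I*√27826 ≈ 166.81*I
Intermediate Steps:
M(Z) = Z²
√(M(-20) - 28226) = √((-20)² - 28226) = √(400 - 28226) = √(-27826) = I*√27826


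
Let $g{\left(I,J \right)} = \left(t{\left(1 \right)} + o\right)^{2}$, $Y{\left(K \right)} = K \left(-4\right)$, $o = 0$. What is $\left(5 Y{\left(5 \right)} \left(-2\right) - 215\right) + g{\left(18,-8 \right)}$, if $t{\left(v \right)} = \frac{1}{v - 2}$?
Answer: $-14$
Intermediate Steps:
$Y{\left(K \right)} = - 4 K$
$t{\left(v \right)} = \frac{1}{-2 + v}$
$g{\left(I,J \right)} = 1$ ($g{\left(I,J \right)} = \left(\frac{1}{-2 + 1} + 0\right)^{2} = \left(\frac{1}{-1} + 0\right)^{2} = \left(-1 + 0\right)^{2} = \left(-1\right)^{2} = 1$)
$\left(5 Y{\left(5 \right)} \left(-2\right) - 215\right) + g{\left(18,-8 \right)} = \left(5 \left(\left(-4\right) 5\right) \left(-2\right) - 215\right) + 1 = \left(5 \left(-20\right) \left(-2\right) - 215\right) + 1 = \left(\left(-100\right) \left(-2\right) - 215\right) + 1 = \left(200 - 215\right) + 1 = -15 + 1 = -14$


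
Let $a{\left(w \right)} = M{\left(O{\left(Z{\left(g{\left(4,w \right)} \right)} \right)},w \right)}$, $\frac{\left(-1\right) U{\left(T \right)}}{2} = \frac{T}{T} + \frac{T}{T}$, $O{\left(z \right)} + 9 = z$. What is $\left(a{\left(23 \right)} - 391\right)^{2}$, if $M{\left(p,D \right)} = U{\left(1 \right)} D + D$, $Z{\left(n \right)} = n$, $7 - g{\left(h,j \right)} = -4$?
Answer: $211600$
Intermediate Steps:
$g{\left(h,j \right)} = 11$ ($g{\left(h,j \right)} = 7 - -4 = 7 + 4 = 11$)
$O{\left(z \right)} = -9 + z$
$U{\left(T \right)} = -4$ ($U{\left(T \right)} = - 2 \left(\frac{T}{T} + \frac{T}{T}\right) = - 2 \left(1 + 1\right) = \left(-2\right) 2 = -4$)
$M{\left(p,D \right)} = - 3 D$ ($M{\left(p,D \right)} = - 4 D + D = - 3 D$)
$a{\left(w \right)} = - 3 w$
$\left(a{\left(23 \right)} - 391\right)^{2} = \left(\left(-3\right) 23 - 391\right)^{2} = \left(-69 - 391\right)^{2} = \left(-460\right)^{2} = 211600$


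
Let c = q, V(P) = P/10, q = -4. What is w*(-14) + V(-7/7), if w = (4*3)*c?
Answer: 6719/10 ≈ 671.90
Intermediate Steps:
V(P) = P/10 (V(P) = P*(⅒) = P/10)
c = -4
w = -48 (w = (4*3)*(-4) = 12*(-4) = -48)
w*(-14) + V(-7/7) = -48*(-14) + (-7/7)/10 = 672 + (-7*⅐)/10 = 672 + (⅒)*(-1) = 672 - ⅒ = 6719/10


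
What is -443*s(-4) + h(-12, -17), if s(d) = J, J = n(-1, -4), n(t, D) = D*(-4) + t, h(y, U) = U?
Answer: -6662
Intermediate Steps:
n(t, D) = t - 4*D (n(t, D) = -4*D + t = t - 4*D)
J = 15 (J = -1 - 4*(-4) = -1 + 16 = 15)
s(d) = 15
-443*s(-4) + h(-12, -17) = -443*15 - 17 = -6645 - 17 = -6662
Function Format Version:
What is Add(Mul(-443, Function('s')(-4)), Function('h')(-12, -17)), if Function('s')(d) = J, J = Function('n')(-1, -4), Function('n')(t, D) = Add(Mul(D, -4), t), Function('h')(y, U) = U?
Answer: -6662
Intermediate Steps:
Function('n')(t, D) = Add(t, Mul(-4, D)) (Function('n')(t, D) = Add(Mul(-4, D), t) = Add(t, Mul(-4, D)))
J = 15 (J = Add(-1, Mul(-4, -4)) = Add(-1, 16) = 15)
Function('s')(d) = 15
Add(Mul(-443, Function('s')(-4)), Function('h')(-12, -17)) = Add(Mul(-443, 15), -17) = Add(-6645, -17) = -6662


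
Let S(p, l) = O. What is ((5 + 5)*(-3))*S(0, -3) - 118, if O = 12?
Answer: -478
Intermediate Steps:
S(p, l) = 12
((5 + 5)*(-3))*S(0, -3) - 118 = ((5 + 5)*(-3))*12 - 118 = (10*(-3))*12 - 118 = -30*12 - 118 = -360 - 118 = -478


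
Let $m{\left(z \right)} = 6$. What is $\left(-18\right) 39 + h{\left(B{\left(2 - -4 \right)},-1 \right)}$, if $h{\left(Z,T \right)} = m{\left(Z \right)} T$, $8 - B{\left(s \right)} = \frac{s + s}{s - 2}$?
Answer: $-708$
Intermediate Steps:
$B{\left(s \right)} = 8 - \frac{2 s}{-2 + s}$ ($B{\left(s \right)} = 8 - \frac{s + s}{s - 2} = 8 - \frac{2 s}{-2 + s}$)
$h{\left(Z,T \right)} = 6 T$
$\left(-18\right) 39 + h{\left(B{\left(2 - -4 \right)},-1 \right)} = \left(-18\right) 39 + 6 \left(-1\right) = -702 - 6 = -708$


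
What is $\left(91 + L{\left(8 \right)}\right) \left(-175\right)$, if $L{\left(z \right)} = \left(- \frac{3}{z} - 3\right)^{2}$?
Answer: $- \frac{1146775}{64} \approx -17918.0$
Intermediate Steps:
$L{\left(z \right)} = \left(-3 - \frac{3}{z}\right)^{2}$
$\left(91 + L{\left(8 \right)}\right) \left(-175\right) = \left(91 + \frac{9 \left(1 + 8\right)^{2}}{64}\right) \left(-175\right) = \left(91 + 9 \cdot \frac{1}{64} \cdot 9^{2}\right) \left(-175\right) = \left(91 + 9 \cdot \frac{1}{64} \cdot 81\right) \left(-175\right) = \left(91 + \frac{729}{64}\right) \left(-175\right) = \frac{6553}{64} \left(-175\right) = - \frac{1146775}{64}$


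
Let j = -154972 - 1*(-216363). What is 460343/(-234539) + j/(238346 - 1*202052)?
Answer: -2309105093/8512358466 ≈ -0.27127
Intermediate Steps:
j = 61391 (j = -154972 + 216363 = 61391)
460343/(-234539) + j/(238346 - 1*202052) = 460343/(-234539) + 61391/(238346 - 1*202052) = 460343*(-1/234539) + 61391/(238346 - 202052) = -460343/234539 + 61391/36294 = -2309105093/8512358466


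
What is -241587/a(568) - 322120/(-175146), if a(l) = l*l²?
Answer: 29493158079569/16047790081536 ≈ 1.8378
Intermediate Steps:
a(l) = l³
-241587/a(568) - 322120/(-175146) = -241587/(568³) - 322120/(-175146) = -241587/183250432 - 322120*(-1/175146) = -241587*1/183250432 + 161060/87573 = -241587/183250432 + 161060/87573 = 29493158079569/16047790081536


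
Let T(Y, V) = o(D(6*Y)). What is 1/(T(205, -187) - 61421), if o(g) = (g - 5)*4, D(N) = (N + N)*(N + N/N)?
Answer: 1/12051599 ≈ 8.2976e-8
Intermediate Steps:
D(N) = 2*N*(1 + N) (D(N) = (2*N)*(N + 1) = (2*N)*(1 + N) = 2*N*(1 + N))
o(g) = -20 + 4*g (o(g) = (-5 + g)*4 = -20 + 4*g)
T(Y, V) = -20 + 48*Y*(1 + 6*Y) (T(Y, V) = -20 + 4*(2*(6*Y)*(1 + 6*Y)) = -20 + 4*(12*Y*(1 + 6*Y)) = -20 + 48*Y*(1 + 6*Y))
1/(T(205, -187) - 61421) = 1/((-20 + 48*205 + 288*205**2) - 61421) = 1/((-20 + 9840 + 288*42025) - 61421) = 1/((-20 + 9840 + 12103200) - 61421) = 1/(12113020 - 61421) = 1/12051599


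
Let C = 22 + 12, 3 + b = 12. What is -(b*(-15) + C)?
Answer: 101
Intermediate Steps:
b = 9 (b = -3 + 12 = 9)
C = 34
-(b*(-15) + C) = -(9*(-15) + 34) = -(-135 + 34) = -1*(-101) = 101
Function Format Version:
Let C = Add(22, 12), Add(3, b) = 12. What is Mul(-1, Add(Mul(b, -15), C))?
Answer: 101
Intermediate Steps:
b = 9 (b = Add(-3, 12) = 9)
C = 34
Mul(-1, Add(Mul(b, -15), C)) = Mul(-1, Add(Mul(9, -15), 34)) = Mul(-1, Add(-135, 34)) = Mul(-1, -101) = 101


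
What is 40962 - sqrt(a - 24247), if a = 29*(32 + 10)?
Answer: 40962 - I*sqrt(23029) ≈ 40962.0 - 151.75*I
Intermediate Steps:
a = 1218 (a = 29*42 = 1218)
40962 - sqrt(a - 24247) = 40962 - sqrt(1218 - 24247) = 40962 - sqrt(-23029) = 40962 - I*sqrt(23029)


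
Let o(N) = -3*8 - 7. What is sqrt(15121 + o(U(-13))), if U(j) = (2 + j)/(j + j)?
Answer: sqrt(15090) ≈ 122.84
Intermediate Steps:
U(j) = (2 + j)/(2*j) (U(j) = (2 + j)/((2*j)) = (2 + j)*(1/(2*j)) = (2 + j)/(2*j))
o(N) = -31 (o(N) = -24 - 7 = -31)
sqrt(15121 + o(U(-13))) = sqrt(15121 - 31) = sqrt(15090)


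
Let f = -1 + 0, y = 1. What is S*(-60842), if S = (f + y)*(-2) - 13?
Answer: 790946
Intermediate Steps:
f = -1
S = -13 (S = (-1 + 1)*(-2) - 13 = 0*(-2) - 13 = 0 - 13 = -13)
S*(-60842) = -13*(-60842) = 790946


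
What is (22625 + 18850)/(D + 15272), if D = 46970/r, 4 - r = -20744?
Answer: 61465950/22636459 ≈ 2.7154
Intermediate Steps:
r = 20748 (r = 4 - 1*(-20744) = 4 + 20744 = 20748)
D = 3355/1482 (D = 46970/20748 = 46970*(1/20748) = 3355/1482 ≈ 2.2638)
(22625 + 18850)/(D + 15272) = (22625 + 18850)/(3355/1482 + 15272) = 41475/(22636459/1482) = 41475*(1482/22636459) = 61465950/22636459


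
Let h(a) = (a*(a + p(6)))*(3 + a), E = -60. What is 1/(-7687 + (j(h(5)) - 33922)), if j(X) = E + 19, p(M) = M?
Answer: -1/41650 ≈ -2.4010e-5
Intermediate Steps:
h(a) = a*(3 + a)*(6 + a) (h(a) = (a*(a + 6))*(3 + a) = (a*(6 + a))*(3 + a) = a*(3 + a)*(6 + a))
j(X) = -41 (j(X) = -60 + 19 = -41)
1/(-7687 + (j(h(5)) - 33922)) = 1/(-7687 + (-41 - 33922)) = 1/(-7687 - 33963) = 1/(-41650) = -1/41650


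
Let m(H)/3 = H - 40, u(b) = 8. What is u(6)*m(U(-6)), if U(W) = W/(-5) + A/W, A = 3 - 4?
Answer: -4636/5 ≈ -927.20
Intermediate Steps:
A = -1
U(W) = -1/W - W/5 (U(W) = W/(-5) - 1/W = W*(-1/5) - 1/W = -W/5 - 1/W = -1/W - W/5)
m(H) = -120 + 3*H (m(H) = 3*(H - 40) = 3*(-40 + H) = -120 + 3*H)
u(6)*m(U(-6)) = 8*(-120 + 3*(-1/(-6) - 1/5*(-6))) = 8*(-120 + 3*(-1*(-1/6) + 6/5)) = 8*(-120 + 3*(1/6 + 6/5)) = 8*(-120 + 3*(41/30)) = 8*(-120 + 41/10) = 8*(-1159/10) = -4636/5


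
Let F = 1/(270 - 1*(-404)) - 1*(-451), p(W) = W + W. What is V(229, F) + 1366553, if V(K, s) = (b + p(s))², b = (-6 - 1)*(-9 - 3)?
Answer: 265610049746/113569 ≈ 2.3388e+6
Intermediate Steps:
p(W) = 2*W
b = 84 (b = -7*(-12) = 84)
F = 303975/674 (F = 1/(270 + 404) + 451 = 1/674 + 451 = 303975/674 ≈ 451.00)
V(K, s) = (84 + 2*s)²
V(229, F) + 1366553 = 4*(42 + 303975/674)² + 1366553 = 4*(332283/674)² + 1366553 = 4*(110411992089/454276) + 1366553 = 110411992089/113569 + 1366553 = 265610049746/113569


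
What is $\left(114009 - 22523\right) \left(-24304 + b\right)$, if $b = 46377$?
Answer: $2019370478$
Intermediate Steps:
$\left(114009 - 22523\right) \left(-24304 + b\right) = \left(114009 - 22523\right) \left(-24304 + 46377\right) = 91486 \cdot 22073 = 2019370478$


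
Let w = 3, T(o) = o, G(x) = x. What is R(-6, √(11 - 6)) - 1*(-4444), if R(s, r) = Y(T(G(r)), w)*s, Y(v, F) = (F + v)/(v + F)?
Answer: 4438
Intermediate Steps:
Y(v, F) = 1 (Y(v, F) = (F + v)/(F + v) = 1)
R(s, r) = s (R(s, r) = 1*s = s)
R(-6, √(11 - 6)) - 1*(-4444) = -6 - 1*(-4444) = -6 + 4444 = 4438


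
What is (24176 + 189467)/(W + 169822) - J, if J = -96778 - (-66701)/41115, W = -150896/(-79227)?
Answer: 2141446985494544213/22127498460654 ≈ 96778.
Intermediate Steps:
W = 150896/79227 (W = -150896*(-1/79227) = 150896/79227 ≈ 1.9046)
J = -3978960769/41115 (J = -96778 - (-66701)/41115 = -96778 - 1*(-66701/41115) = -96778 + 66701/41115 = -3978960769/41115 ≈ -96776.)
(24176 + 189467)/(W + 169822) - J = (24176 + 189467)/(150896/79227 + 169822) - 1*(-3978960769/41115) = 213643/(13454638490/79227) + 3978960769/41115 = 213643*(79227/13454638490) + 3978960769/41115 = 16926293961/13454638490 + 3978960769/41115 = 2141446985494544213/22127498460654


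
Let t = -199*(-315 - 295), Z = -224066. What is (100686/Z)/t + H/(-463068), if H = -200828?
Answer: 682793600417009/1574394834112290 ≈ 0.43369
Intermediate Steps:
t = 121390 (t = -199*(-610) = 121390)
(100686/Z)/t + H/(-463068) = (100686/(-224066))/121390 - 200828/(-463068) = (100686*(-1/224066))*(1/121390) - 200828*(-1/463068) = -50343/112033*1/121390 + 50207/115767 = -50343/13599685870 + 50207/115767 = 682793600417009/1574394834112290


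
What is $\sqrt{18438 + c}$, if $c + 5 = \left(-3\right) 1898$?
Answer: $\sqrt{12739} \approx 112.87$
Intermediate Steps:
$c = -5699$ ($c = -5 - 5694 = -5699$)
$\sqrt{18438 + c} = \sqrt{18438 - 5699} = \sqrt{12739}$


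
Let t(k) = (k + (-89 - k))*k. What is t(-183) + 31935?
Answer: 48222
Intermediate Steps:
t(k) = -89*k
t(-183) + 31935 = -89*(-183) + 31935 = 16287 + 31935 = 48222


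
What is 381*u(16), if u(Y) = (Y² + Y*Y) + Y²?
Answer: 292608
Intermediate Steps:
u(Y) = 3*Y² (u(Y) = (Y² + Y²) + Y² = 2*Y² + Y² = 3*Y²)
381*u(16) = 381*(3*16²) = 381*(3*256) = 381*768 = 292608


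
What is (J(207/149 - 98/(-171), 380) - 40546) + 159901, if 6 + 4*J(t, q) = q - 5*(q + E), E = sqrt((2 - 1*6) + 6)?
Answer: 237947/2 - 5*sqrt(2)/4 ≈ 1.1897e+5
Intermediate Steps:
E = sqrt(2) (E = sqrt((2 - 6) + 6) = sqrt(-4 + 6) = sqrt(2) ≈ 1.4142)
J(t, q) = -3/2 - q - 5*sqrt(2)/4 (J(t, q) = -3/2 + (q - 5*(q + sqrt(2)))/4 = -3/2 + (q + (-5*q - 5*sqrt(2)))/4 = -3/2 + (-5*sqrt(2) - 4*q)/4 = -3/2 + (-q - 5*sqrt(2)/4) = -3/2 - q - 5*sqrt(2)/4)
(J(207/149 - 98/(-171), 380) - 40546) + 159901 = ((-3/2 - 1*380 - 5*sqrt(2)/4) - 40546) + 159901 = ((-3/2 - 380 - 5*sqrt(2)/4) - 40546) + 159901 = ((-763/2 - 5*sqrt(2)/4) - 40546) + 159901 = (-81855/2 - 5*sqrt(2)/4) + 159901 = 237947/2 - 5*sqrt(2)/4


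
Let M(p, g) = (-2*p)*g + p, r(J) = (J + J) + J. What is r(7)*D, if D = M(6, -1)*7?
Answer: 2646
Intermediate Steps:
r(J) = 3*J (r(J) = 2*J + J = 3*J)
M(p, g) = p - 2*g*p (M(p, g) = -2*g*p + p = p - 2*g*p)
D = 126 (D = (6*(1 - 2*(-1)))*7 = (6*(1 + 2))*7 = (6*3)*7 = 18*7 = 126)
r(7)*D = (3*7)*126 = 21*126 = 2646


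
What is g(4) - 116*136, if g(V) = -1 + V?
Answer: -15773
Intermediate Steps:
g(4) - 116*136 = (-1 + 4) - 116*136 = 3 - 15776 = -15773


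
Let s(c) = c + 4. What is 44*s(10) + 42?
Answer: 658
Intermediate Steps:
s(c) = 4 + c
44*s(10) + 42 = 44*(4 + 10) + 42 = 44*14 + 42 = 616 + 42 = 658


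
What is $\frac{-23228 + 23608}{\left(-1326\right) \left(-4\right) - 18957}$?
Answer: $- \frac{380}{13653} \approx -0.027833$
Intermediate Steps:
$\frac{-23228 + 23608}{\left(-1326\right) \left(-4\right) - 18957} = \frac{380}{5304 - 18957} = \frac{380}{-13653} = 380 \left(- \frac{1}{13653}\right) = - \frac{380}{13653}$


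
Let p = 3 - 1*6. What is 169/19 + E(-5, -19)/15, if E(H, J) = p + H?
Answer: 2383/285 ≈ 8.3614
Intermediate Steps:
p = -3 (p = 3 - 6 = -3)
E(H, J) = -3 + H
169/19 + E(-5, -19)/15 = 169/19 + (-3 - 5)/15 = 169*(1/19) - 8*1/15 = 169/19 - 8/15 = 2383/285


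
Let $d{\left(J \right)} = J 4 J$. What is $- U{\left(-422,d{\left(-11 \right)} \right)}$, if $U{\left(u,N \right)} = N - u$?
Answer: $-906$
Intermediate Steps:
$d{\left(J \right)} = 4 J^{2}$ ($d{\left(J \right)} = 4 J J = 4 J^{2}$)
$- U{\left(-422,d{\left(-11 \right)} \right)} = - (4 \left(-11\right)^{2} - -422) = - (4 \cdot 121 + 422) = - (484 + 422) = \left(-1\right) 906 = -906$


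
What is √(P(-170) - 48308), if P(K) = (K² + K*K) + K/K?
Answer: √9493 ≈ 97.432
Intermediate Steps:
P(K) = 1 + 2*K² (P(K) = (K² + K²) + 1 = 2*K² + 1 = 1 + 2*K²)
√(P(-170) - 48308) = √((1 + 2*(-170)²) - 48308) = √((1 + 2*28900) - 48308) = √((1 + 57800) - 48308) = √(57801 - 48308) = √9493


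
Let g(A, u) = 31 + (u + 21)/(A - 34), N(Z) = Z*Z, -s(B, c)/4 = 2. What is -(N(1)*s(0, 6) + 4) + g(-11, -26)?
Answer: 316/9 ≈ 35.111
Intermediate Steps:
s(B, c) = -8 (s(B, c) = -4*2 = -8)
N(Z) = Z²
g(A, u) = 31 + (21 + u)/(-34 + A)
-(N(1)*s(0, 6) + 4) + g(-11, -26) = -(1²*(-8) + 4) + (-1033 - 26 + 31*(-11))/(-34 - 11) = -(1*(-8) + 4) + (-1033 - 26 - 341)/(-45) = -(-8 + 4) - 1/45*(-1400) = -1*(-4) + 280/9 = 4 + 280/9 = 316/9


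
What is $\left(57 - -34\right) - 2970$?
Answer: $-2879$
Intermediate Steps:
$\left(57 - -34\right) - 2970 = \left(57 + 34\right) - 2970 = 91 - 2970 = -2879$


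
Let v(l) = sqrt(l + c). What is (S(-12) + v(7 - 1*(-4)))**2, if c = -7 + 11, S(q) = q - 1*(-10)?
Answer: (2 - sqrt(15))**2 ≈ 3.5081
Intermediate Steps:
S(q) = 10 + q (S(q) = q + 10 = 10 + q)
c = 4
v(l) = sqrt(4 + l) (v(l) = sqrt(l + 4) = sqrt(4 + l))
(S(-12) + v(7 - 1*(-4)))**2 = ((10 - 12) + sqrt(4 + (7 - 1*(-4))))**2 = (-2 + sqrt(4 + (7 + 4)))**2 = (-2 + sqrt(4 + 11))**2 = (-2 + sqrt(15))**2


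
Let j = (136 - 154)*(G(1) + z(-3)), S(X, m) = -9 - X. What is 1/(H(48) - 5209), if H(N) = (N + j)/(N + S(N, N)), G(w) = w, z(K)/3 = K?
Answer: -3/15691 ≈ -0.00019119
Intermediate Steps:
z(K) = 3*K
j = 144 (j = (136 - 154)*(1 + 3*(-3)) = -18*(1 - 9) = -18*(-8) = 144)
H(N) = -16 - N/9 (H(N) = (N + 144)/(N + (-9 - N)) = (144 + N)/(-9) = (144 + N)*(-⅑) = -16 - N/9)
1/(H(48) - 5209) = 1/((-16 - ⅑*48) - 5209) = 1/((-16 - 16/3) - 5209) = 1/(-64/3 - 5209) = 1/(-15691/3) = -3/15691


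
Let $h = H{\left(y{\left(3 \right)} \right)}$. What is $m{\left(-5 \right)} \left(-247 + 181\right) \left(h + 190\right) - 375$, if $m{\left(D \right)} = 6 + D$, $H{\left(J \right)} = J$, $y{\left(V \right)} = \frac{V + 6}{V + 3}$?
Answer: $-13014$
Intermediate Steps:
$y{\left(V \right)} = \frac{6 + V}{3 + V}$
$h = \frac{3}{2}$ ($h = \frac{6 + 3}{3 + 3} = \frac{1}{6} \cdot 9 = \frac{3}{2} \approx 1.5$)
$m{\left(-5 \right)} \left(-247 + 181\right) \left(h + 190\right) - 375 = \left(6 - 5\right) \left(-247 + 181\right) \left(\frac{3}{2} + 190\right) - 375 = 1 \left(\left(-66\right) \frac{383}{2}\right) - 375 = 1 \left(-12639\right) - 375 = -12639 - 375 = -13014$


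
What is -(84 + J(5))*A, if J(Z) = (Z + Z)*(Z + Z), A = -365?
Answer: 67160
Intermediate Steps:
J(Z) = 4*Z**2 (J(Z) = (2*Z)*(2*Z) = 4*Z**2)
-(84 + J(5))*A = -(84 + 4*5**2)*(-365) = -(84 + 4*25)*(-365) = -(84 + 100)*(-365) = -184*(-365) = -1*(-67160) = 67160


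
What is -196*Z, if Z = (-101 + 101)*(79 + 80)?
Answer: 0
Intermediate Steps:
Z = 0 (Z = 0*159 = 0)
-196*Z = -196*0 = 0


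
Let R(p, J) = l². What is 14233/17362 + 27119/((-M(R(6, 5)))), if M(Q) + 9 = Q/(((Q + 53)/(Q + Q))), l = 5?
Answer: -4589715800/1189297 ≈ -3859.2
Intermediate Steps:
R(p, J) = 25 (R(p, J) = 5² = 25)
M(Q) = -9 + 2*Q²/(53 + Q) (M(Q) = -9 + Q/(((Q + 53)/(Q + Q))) = -9 + Q/(((53 + Q)/((2*Q)))) = -9 + Q/(((53 + Q)*(1/(2*Q)))) = -9 + Q/(((53 + Q)/(2*Q))) = -9 + Q*(2*Q/(53 + Q)) = -9 + 2*Q²/(53 + Q))
14233/17362 + 27119/((-M(R(6, 5)))) = 14233/17362 + 27119/((-(-477 - 9*25 + 2*25²)/(53 + 25))) = 14233*(1/17362) + 27119/((-(-477 - 225 + 2*625)/78)) = 14233/17362 + 27119/((-(-477 - 225 + 1250)/78)) = 14233/17362 + 27119/((-548/78)) = 14233/17362 + 27119/((-1*274/39)) = 14233/17362 + 27119/(-274/39) = 14233/17362 + 27119*(-39/274) = 14233/17362 - 1057641/274 = -4589715800/1189297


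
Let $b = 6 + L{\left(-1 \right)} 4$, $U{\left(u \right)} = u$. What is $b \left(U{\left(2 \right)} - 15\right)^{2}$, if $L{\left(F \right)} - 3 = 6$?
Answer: $7098$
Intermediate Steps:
$L{\left(F \right)} = 9$ ($L{\left(F \right)} = 3 + 6 = 9$)
$b = 42$ ($b = 6 + 9 \cdot 4 = 6 + 36 = 42$)
$b \left(U{\left(2 \right)} - 15\right)^{2} = 42 \left(2 - 15\right)^{2} = 42 \left(-13\right)^{2} = 42 \cdot 169 = 7098$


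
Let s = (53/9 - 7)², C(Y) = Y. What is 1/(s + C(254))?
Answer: 81/20674 ≈ 0.0039180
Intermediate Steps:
s = 100/81 (s = (53*(⅑) - 7)² = (53/9 - 7)² = (-10/9)² = 100/81 ≈ 1.2346)
1/(s + C(254)) = 1/(100/81 + 254) = 1/(20674/81) = 81/20674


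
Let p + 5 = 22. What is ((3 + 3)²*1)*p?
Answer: 612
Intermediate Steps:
p = 17 (p = -5 + 22 = 17)
((3 + 3)²*1)*p = ((3 + 3)²*1)*17 = (6²*1)*17 = (36*1)*17 = 36*17 = 612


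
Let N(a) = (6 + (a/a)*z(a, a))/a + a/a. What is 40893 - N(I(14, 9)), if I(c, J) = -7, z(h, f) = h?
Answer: 286243/7 ≈ 40892.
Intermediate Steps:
N(a) = 1 + (6 + a)/a (N(a) = (6 + (a/a)*a)/a + a/a = (6 + 1*a)/a + 1 = (6 + a)/a + 1 = 1 + (6 + a)/a)
40893 - N(I(14, 9)) = 40893 - (2 + 6/(-7)) = 40893 - (2 + 6*(-⅐)) = 40893 - (2 - 6/7) = 40893 - 1*8/7 = 40893 - 8/7 = 286243/7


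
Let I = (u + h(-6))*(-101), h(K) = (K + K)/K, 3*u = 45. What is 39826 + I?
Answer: 38109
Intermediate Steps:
u = 15 (u = (⅓)*45 = 15)
h(K) = 2 (h(K) = (2*K)/K = 2)
I = -1717 (I = (15 + 2)*(-101) = 17*(-101) = -1717)
39826 + I = 39826 - 1717 = 38109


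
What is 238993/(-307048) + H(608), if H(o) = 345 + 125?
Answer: 144073567/307048 ≈ 469.22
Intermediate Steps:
H(o) = 470
238993/(-307048) + H(608) = 238993/(-307048) + 470 = 238993*(-1/307048) + 470 = -238993/307048 + 470 = 144073567/307048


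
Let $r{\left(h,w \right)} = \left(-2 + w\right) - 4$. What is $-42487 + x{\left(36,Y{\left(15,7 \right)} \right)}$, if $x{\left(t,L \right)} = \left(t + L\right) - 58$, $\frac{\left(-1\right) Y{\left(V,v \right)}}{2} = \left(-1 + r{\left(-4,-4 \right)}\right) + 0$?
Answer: $-42487$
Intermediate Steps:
$r{\left(h,w \right)} = -6 + w$
$Y{\left(V,v \right)} = 22$ ($Y{\left(V,v \right)} = - 2 \left(\left(-1 - 10\right) + 0\right) = - 2 \left(-11 + 0\right) = \left(-2\right) \left(-11\right) = 22$)
$x{\left(t,L \right)} = -58 + L + t$ ($x{\left(t,L \right)} = \left(L + t\right) - 58 = -58 + L + t$)
$-42487 + x{\left(36,Y{\left(15,7 \right)} \right)} = -42487 + \left(-58 + 22 + 36\right) = -42487 + 0 = -42487$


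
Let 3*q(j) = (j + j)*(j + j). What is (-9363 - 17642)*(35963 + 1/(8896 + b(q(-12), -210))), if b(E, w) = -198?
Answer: -8447330755875/8698 ≈ -9.7118e+8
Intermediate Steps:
q(j) = 4*j**2/3 (q(j) = ((j + j)*(j + j))/3 = ((2*j)*(2*j))/3 = (4*j**2)/3 = 4*j**2/3)
(-9363 - 17642)*(35963 + 1/(8896 + b(q(-12), -210))) = (-9363 - 17642)*(35963 + 1/(8896 - 198)) = -27005*(35963 + 1/8698) = -27005*312806175/8698 = -8447330755875/8698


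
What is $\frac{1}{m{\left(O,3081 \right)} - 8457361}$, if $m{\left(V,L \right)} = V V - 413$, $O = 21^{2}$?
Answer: $- \frac{1}{8263293} \approx -1.2102 \cdot 10^{-7}$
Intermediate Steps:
$O = 441$
$m{\left(V,L \right)} = -413 + V^{2}$ ($m{\left(V,L \right)} = V^{2} - 413 = -413 + V^{2}$)
$\frac{1}{m{\left(O,3081 \right)} - 8457361} = \frac{1}{\left(-413 + 441^{2}\right) - 8457361} = \frac{1}{\left(-413 + 194481\right) - 8457361} = \frac{1}{194068 - 8457361} = \frac{1}{-8263293} = - \frac{1}{8263293}$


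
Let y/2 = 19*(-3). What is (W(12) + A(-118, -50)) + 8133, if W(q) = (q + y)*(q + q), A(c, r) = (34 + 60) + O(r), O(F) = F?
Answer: 5729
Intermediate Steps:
y = -114 (y = 2*(19*(-3)) = 2*(-57) = -114)
A(c, r) = 94 + r (A(c, r) = (34 + 60) + r = 94 + r)
W(q) = 2*q*(-114 + q) (W(q) = (q - 114)*(q + q) = (-114 + q)*(2*q) = 2*q*(-114 + q))
(W(12) + A(-118, -50)) + 8133 = (2*12*(-114 + 12) + (94 - 50)) + 8133 = (2*12*(-102) + 44) + 8133 = (-2448 + 44) + 8133 = -2404 + 8133 = 5729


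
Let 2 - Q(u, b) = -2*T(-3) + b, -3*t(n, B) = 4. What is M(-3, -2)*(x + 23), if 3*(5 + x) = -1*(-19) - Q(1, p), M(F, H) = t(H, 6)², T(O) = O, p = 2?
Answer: 1264/27 ≈ 46.815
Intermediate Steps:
t(n, B) = -4/3 (t(n, B) = -⅓*4 = -4/3)
M(F, H) = 16/9 (M(F, H) = (-4/3)² = 16/9)
Q(u, b) = -4 - b (Q(u, b) = 2 - (-2*(-3) + b) = 2 - (6 + b) = 2 + (-6 - b) = -4 - b)
x = 10/3 (x = -5 + (-1*(-19) - (-4 - 1*2))/3 = -5 + (19 - (-4 - 2))/3 = -5 + (19 - 1*(-6))/3 = -5 + (19 + 6)/3 = -5 + (⅓)*25 = -5 + 25/3 = 10/3 ≈ 3.3333)
M(-3, -2)*(x + 23) = 16*(10/3 + 23)/9 = (16/9)*(79/3) = 1264/27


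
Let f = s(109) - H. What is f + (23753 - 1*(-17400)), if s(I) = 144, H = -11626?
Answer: 52923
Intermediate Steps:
f = 11770 (f = 144 - 1*(-11626) = 144 + 11626 = 11770)
f + (23753 - 1*(-17400)) = 11770 + (23753 - 1*(-17400)) = 11770 + (23753 + 17400) = 11770 + 41153 = 52923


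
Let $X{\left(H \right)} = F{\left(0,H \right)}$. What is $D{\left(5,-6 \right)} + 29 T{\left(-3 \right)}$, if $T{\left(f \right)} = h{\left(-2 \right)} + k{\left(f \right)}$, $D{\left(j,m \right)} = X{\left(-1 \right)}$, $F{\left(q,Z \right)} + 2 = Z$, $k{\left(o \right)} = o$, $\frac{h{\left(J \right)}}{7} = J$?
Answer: $-496$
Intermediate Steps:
$h{\left(J \right)} = 7 J$
$F{\left(q,Z \right)} = -2 + Z$
$X{\left(H \right)} = -2 + H$
$D{\left(j,m \right)} = -3$ ($D{\left(j,m \right)} = -2 - 1 = -3$)
$T{\left(f \right)} = -14 + f$ ($T{\left(f \right)} = 7 \left(-2\right) + f = -14 + f$)
$D{\left(5,-6 \right)} + 29 T{\left(-3 \right)} = -3 + 29 \left(-14 - 3\right) = -3 + 29 \left(-17\right) = -3 - 493 = -496$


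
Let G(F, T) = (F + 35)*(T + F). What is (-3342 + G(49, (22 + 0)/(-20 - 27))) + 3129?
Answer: 181593/47 ≈ 3863.7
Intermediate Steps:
G(F, T) = (35 + F)*(F + T)
(-3342 + G(49, (22 + 0)/(-20 - 27))) + 3129 = (-3342 + (49**2 + 35*49 + 35*((22 + 0)/(-20 - 27)) + 49*((22 + 0)/(-20 - 27)))) + 3129 = (-3342 + (2401 + 1715 + 35*(22/(-47)) + 49*(22/(-47)))) + 3129 = (-3342 + (2401 + 1715 + 35*(22*(-1/47)) + 49*(22*(-1/47)))) + 3129 = (-3342 + (2401 + 1715 + 35*(-22/47) + 49*(-22/47))) + 3129 = (-3342 + (2401 + 1715 - 770/47 - 1078/47)) + 3129 = (-3342 + 191604/47) + 3129 = 34530/47 + 3129 = 181593/47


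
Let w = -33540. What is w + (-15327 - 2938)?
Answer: -51805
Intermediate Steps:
w + (-15327 - 2938) = -33540 + (-15327 - 2938) = -33540 - 18265 = -51805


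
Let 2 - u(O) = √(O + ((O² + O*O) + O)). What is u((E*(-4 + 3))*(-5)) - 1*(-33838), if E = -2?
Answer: 33840 - 6*√5 ≈ 33827.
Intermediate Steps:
u(O) = 2 - √(2*O + 2*O²) (u(O) = 2 - √(O + ((O² + O*O) + O)) = 2 - √(O + ((O² + O²) + O)) = 2 - √(O + (2*O² + O)) = 2 - √(O + (O + 2*O²)) = 2 - √(2*O + 2*O²))
u((E*(-4 + 3))*(-5)) - 1*(-33838) = (2 - √2*√((-2*(-4 + 3)*(-5))*(1 - 2*(-4 + 3)*(-5)))) - 1*(-33838) = (2 - √2*√((-2*(-1)*(-5))*(1 - 2*(-1)*(-5)))) + 33838 = (2 - √2*√((2*(-5))*(1 + 2*(-5)))) + 33838 = (2 - √2*√(-10*(1 - 10))) + 33838 = (2 - √2*√(-10*(-9))) + 33838 = (2 - √2*√90) + 33838 = (2 - √2*3*√10) + 33838 = (2 - 6*√5) + 33838 = 33840 - 6*√5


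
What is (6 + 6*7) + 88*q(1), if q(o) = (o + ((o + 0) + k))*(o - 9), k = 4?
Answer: -4176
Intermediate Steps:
q(o) = (-9 + o)*(4 + 2*o) (q(o) = (o + ((o + 0) + 4))*(o - 9) = (o + (o + 4))*(-9 + o) = (o + (4 + o))*(-9 + o) = (4 + 2*o)*(-9 + o) = (-9 + o)*(4 + 2*o))
(6 + 6*7) + 88*q(1) = (6 + 6*7) + 88*(-36 - 14*1 + 2*1²) = (6 + 42) + 88*(-36 - 14 + 2*1) = 48 + 88*(-36 - 14 + 2) = 48 + 88*(-48) = 48 - 4224 = -4176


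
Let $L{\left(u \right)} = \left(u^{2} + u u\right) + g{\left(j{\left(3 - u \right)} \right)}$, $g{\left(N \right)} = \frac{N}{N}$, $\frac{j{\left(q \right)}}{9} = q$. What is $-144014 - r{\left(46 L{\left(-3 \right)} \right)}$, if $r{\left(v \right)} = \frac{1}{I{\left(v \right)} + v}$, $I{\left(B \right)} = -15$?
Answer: $- \frac{123708027}{859} \approx -1.4401 \cdot 10^{5}$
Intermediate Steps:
$j{\left(q \right)} = 9 q$
$g{\left(N \right)} = 1$
$L{\left(u \right)} = 1 + 2 u^{2}$ ($L{\left(u \right)} = \left(u^{2} + u u\right) + 1 = \left(u^{2} + u^{2}\right) + 1 = 2 u^{2} + 1 = 1 + 2 u^{2}$)
$r{\left(v \right)} = \frac{1}{-15 + v}$
$-144014 - r{\left(46 L{\left(-3 \right)} \right)} = -144014 - \frac{1}{-15 + 46 \left(1 + 2 \left(-3\right)^{2}\right)} = -144014 - \frac{1}{-15 + 46 \left(1 + 2 \cdot 9\right)} = -144014 - \frac{1}{-15 + 46 \left(1 + 18\right)} = -144014 - \frac{1}{-15 + 46 \cdot 19} = -144014 - \frac{1}{-15 + 874} = -144014 - \frac{1}{859} = - \frac{123708027}{859}$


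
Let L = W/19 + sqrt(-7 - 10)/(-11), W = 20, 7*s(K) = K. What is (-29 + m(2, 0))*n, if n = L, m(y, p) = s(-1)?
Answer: -4080/133 + 204*I*sqrt(17)/77 ≈ -30.677 + 10.924*I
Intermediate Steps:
s(K) = K/7
m(y, p) = -1/7 (m(y, p) = (1/7)*(-1) = -1/7)
L = 20/19 - I*sqrt(17)/11 (L = 20/19 + sqrt(-7 - 10)/(-11) = 20*(1/19) + sqrt(-17)*(-1/11) = 20/19 + (I*sqrt(17))*(-1/11) = 20/19 - I*sqrt(17)/11 ≈ 1.0526 - 0.37483*I)
n = 20/19 - I*sqrt(17)/11 ≈ 1.0526 - 0.37483*I
(-29 + m(2, 0))*n = (-29 - 1/7)*(20/19 - I*sqrt(17)/11) = -204*(20/19 - I*sqrt(17)/11)/7 = -4080/133 + 204*I*sqrt(17)/77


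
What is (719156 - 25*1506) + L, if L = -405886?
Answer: 275620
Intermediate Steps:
(719156 - 25*1506) + L = (719156 - 25*1506) - 405886 = (719156 - 37650) - 405886 = 681506 - 405886 = 275620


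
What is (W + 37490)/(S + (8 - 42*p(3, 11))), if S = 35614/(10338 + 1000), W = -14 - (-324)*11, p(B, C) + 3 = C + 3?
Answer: -25850640/283991 ≈ -91.026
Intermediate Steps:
p(B, C) = C (p(B, C) = -3 + (C + 3) = -3 + (3 + C) = C)
W = 3550 (W = -14 - 54*(-66) = -14 + 3564 = 3550)
S = 17807/5669 (S = 35614/11338 = 35614*(1/11338) = 17807/5669 ≈ 3.1411)
(W + 37490)/(S + (8 - 42*p(3, 11))) = (3550 + 37490)/(17807/5669 + (8 - 42*11)) = 41040/(17807/5669 + (8 - 462)) = 41040/(17807/5669 - 454) = 41040/(-2555919/5669) = 41040*(-5669/2555919) = -25850640/283991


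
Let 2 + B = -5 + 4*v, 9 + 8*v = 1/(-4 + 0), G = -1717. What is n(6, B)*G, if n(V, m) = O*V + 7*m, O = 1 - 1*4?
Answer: 1365015/8 ≈ 1.7063e+5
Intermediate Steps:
v = -37/32 (v = -9/8 + 1/(8*(-4 + 0)) = -9/8 + (⅛)/(-4) = -9/8 + (⅛)*(-¼) = -9/8 - 1/32 = -37/32 ≈ -1.1563)
O = -3 (O = 1 - 4 = -3)
B = -93/8 (B = -2 + (-5 + 4*(-37/32)) = -2 + (-5 - 37/8) = -2 - 77/8 = -93/8 ≈ -11.625)
n(V, m) = -3*V + 7*m
n(6, B)*G = (-3*6 + 7*(-93/8))*(-1717) = (-18 - 651/8)*(-1717) = -795/8*(-1717) = 1365015/8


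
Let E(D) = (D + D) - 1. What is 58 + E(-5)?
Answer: 47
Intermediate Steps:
E(D) = -1 + 2*D (E(D) = 2*D - 1 = -1 + 2*D)
58 + E(-5) = 58 + (-1 + 2*(-5)) = 58 + (-1 - 10) = 58 - 11 = 47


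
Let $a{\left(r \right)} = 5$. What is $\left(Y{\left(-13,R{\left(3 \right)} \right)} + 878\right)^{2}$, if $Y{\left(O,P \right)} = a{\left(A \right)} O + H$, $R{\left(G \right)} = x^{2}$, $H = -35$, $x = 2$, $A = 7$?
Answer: $605284$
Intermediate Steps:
$R{\left(G \right)} = 4$ ($R{\left(G \right)} = 2^{2} = 4$)
$Y{\left(O,P \right)} = -35 + 5 O$ ($Y{\left(O,P \right)} = 5 O - 35 = -35 + 5 O$)
$\left(Y{\left(-13,R{\left(3 \right)} \right)} + 878\right)^{2} = \left(\left(-35 + 5 \left(-13\right)\right) + 878\right)^{2} = \left(\left(-35 - 65\right) + 878\right)^{2} = \left(-100 + 878\right)^{2} = 778^{2} = 605284$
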